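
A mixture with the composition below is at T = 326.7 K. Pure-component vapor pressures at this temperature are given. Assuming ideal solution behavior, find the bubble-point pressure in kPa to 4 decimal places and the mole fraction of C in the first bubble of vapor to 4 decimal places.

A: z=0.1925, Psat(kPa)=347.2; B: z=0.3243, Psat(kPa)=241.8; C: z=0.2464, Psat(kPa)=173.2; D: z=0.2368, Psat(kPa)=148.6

At the bubble point ψ → 0, so ΣzᵢKᵢ = 1 with Kᵢ = Pᵢˢᵃᵗ/P ⇒ P = ΣzᵢPᵢˢᵃᵗ.
P = 0.1925·347.2 + 0.3243·241.8 + 0.2464·173.2 + 0.2368·148.6 = 223.1167 kPa
yᵢ = zᵢPᵢˢᵃᵗ/P ⇒ y_C = 0.2464·173.2/223.1167 = 0.1913

Pbub = 223.1167 kPa, y_C = 0.1913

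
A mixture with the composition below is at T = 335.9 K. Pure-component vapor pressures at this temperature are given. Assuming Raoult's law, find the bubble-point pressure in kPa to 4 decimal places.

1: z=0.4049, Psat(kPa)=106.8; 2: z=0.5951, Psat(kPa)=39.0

At the bubble point ψ → 0, so ΣzᵢKᵢ = 1 with Kᵢ = Pᵢˢᵃᵗ/P ⇒ P = ΣzᵢPᵢˢᵃᵗ.
P = 0.4049·106.8 + 0.5951·39.0 = 66.4522 kPa

Pbub = 66.4522 kPa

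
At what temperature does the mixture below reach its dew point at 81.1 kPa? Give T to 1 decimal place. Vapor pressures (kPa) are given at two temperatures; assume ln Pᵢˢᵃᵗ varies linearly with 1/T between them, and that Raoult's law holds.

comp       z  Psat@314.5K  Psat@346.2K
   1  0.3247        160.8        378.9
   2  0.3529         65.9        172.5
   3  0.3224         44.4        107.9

T = 320.0 K

Dew-point temperature: Σzᵢ·P/Pᵢˢᵃᵗ(T) = 1. Interpolate ln Pᵢˢᵃᵗ = aᵢ + bᵢ/T.
  T = 314.5 K: ΣzᵢP/Pᵢˢᵃᵗ = 1.1869
  T = 346.2 K: ΣzᵢP/Pᵢˢᵃᵗ = 0.4777
  T = 330.4 K: ΣzᵢP/Pᵢˢᵃᵗ = 0.7356
  T = 322.4 K: ΣzᵢP/Pᵢˢᵃᵗ = 0.9302
  T = 318.4 K: ΣzᵢP/Pᵢˢᵃᵗ = 1.0508
  T = 320.4 K: ΣzᵢP/Pᵢˢᵃᵗ = 0.9883
Interpolating between 318.4 K and 320.4 K gives T ≈ 320.0 K.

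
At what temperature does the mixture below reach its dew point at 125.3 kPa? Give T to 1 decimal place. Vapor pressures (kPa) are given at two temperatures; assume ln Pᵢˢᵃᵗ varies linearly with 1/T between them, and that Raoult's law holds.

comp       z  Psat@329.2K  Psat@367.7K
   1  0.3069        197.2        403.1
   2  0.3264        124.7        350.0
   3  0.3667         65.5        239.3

T = 335.5 K

Dew-point temperature: Σzᵢ·P/Pᵢˢᵃᵗ(T) = 1. Interpolate ln Pᵢˢᵃᵗ = aᵢ + bᵢ/T.
  T = 329.2 K: ΣzᵢP/Pᵢˢᵃᵗ = 1.2245
  T = 367.7 K: ΣzᵢP/Pᵢˢᵃᵗ = 0.4043
  T = 348.4 K: ΣzᵢP/Pᵢˢᵃᵗ = 0.6791
  T = 338.8 K: ΣzᵢP/Pᵢˢᵃᵗ = 0.9028
  T = 334.0 K: ΣzᵢP/Pᵢˢᵃᵗ = 1.0486
  T = 336.4 K: ΣzᵢP/Pᵢˢᵃᵗ = 0.9723
Interpolating between 334.0 K and 336.4 K gives T ≈ 335.5 K.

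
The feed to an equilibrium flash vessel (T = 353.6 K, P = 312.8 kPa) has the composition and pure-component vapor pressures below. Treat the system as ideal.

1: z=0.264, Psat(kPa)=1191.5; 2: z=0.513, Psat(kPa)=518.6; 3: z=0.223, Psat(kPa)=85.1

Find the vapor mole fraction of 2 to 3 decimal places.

Raoult's law: Kᵢ = Pᵢˢᵃᵗ/P = Pᵢˢᵃᵗ/312.8.
  K_1 = 1191.5/312.8 = 3.80914, K_2 = 518.6/312.8 = 1.65793, K_3 = 85.1/312.8 = 0.27206
Material balance + equilibrium reduce to Σ zᵢ(Kᵢ−1)/(1+V/F(Kᵢ−1)) = 0.
Check two-phase: ΣzᵢKᵢ = 1.917 > 1 and Σzᵢ/Kᵢ = 1.198 > 1, so g(0) = 0.917 > 0 and g(1) = -0.198 < 0.
Newton iteration, V/F⁰ = 0.36:
  V/F = 0.360: g = 0.4216, g' = -0.877 → V/F = 0.841
  V/F = 0.841: g = 0.0196, g' = -1.061 → V/F = 0.859
Converged at V/F = 0.859.
Compositions from xᵢ = zᵢ/(1+V/F(Kᵢ−1)), yᵢ = Kᵢxᵢ:
  1: x = 0.077, y = 0.295
  2: x = 0.328, y = 0.543
  3: x = 0.595, y = 0.162

y_2 = 0.543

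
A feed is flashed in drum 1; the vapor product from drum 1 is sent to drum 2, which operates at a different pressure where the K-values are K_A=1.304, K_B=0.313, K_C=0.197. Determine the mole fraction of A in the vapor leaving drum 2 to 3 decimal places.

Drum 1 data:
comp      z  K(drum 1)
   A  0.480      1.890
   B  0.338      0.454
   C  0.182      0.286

Drum 1:
Iterate (Newton) starting at ψ₁ = 0.6:
  ψ₁ = 0.600: g = -0.2233, g' = -0.668 → ψ₁ = 0.266
  ψ₁ = 0.266: g = -0.0308, g' = -0.528 → ψ₁ = 0.207
Converged at ψ₁ = 0.207.
Drum-1 compositions:
  A: x = 0.405, y = 0.766
  B: x = 0.381, y = 0.173
  C: x = 0.214, y = 0.061
Drum-2 feed = drum-1 vapor: z₂ = (0.7659, 0.1730, 0.0611).
Drum 2:
Let ψ₂ = V/F and solve Σ zᵢ(Kᵢ−1)/(1+ψ₂(Kᵢ−1)) = 0.
g(0) = ΣzᵢKᵢ − 1 = 0.065 and g(1) = 1 − Σzᵢ/Kᵢ = -0.450, so a root lies in (0, 1).
Newton–Raphson from ψ₂ = 0.46:
  ψ₂ = 0.460: g = -0.0474, g' = -0.328 → ψ₂ = 0.316
  ψ₂ = 0.316: g = -0.0051, g' = -0.263 → ψ₂ = 0.296
Converged at ψ₂ = 0.296.
  A: x = 0.703, y = 0.916
  B: x = 0.217, y = 0.068
  C: x = 0.080, y = 0.016

y_A (drum 2) = 0.916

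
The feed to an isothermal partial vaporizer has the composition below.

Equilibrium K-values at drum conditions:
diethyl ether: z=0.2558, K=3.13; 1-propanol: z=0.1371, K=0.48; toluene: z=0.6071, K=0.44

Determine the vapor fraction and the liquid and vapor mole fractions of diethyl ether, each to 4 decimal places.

ψ = 0.1135, x_diethyl ether = 0.2060, y_diethyl ether = 0.6448

Rachford–Rice: g(ψ) = Σ zᵢ(Kᵢ−1)/(1+ψ(Kᵢ−1)) = 0.
Check two-phase: ΣzᵢKᵢ = 1.1336 > 1 and Σzᵢ/Kᵢ = 1.7471 > 1, so g(0) = 0.1336 > 0 and g(1) = -0.7471 < 0.
Newton iteration, ψ⁰ = 0.67:
  ψ = 0.6700: g = -0.42906, g' = -0.7720 → ψ = 0.1142
  ψ = 0.1142: g = -0.00079, g' = -1.0099 → ψ = 0.1135
Converged at ψ = 0.1135.
Compositions from xᵢ = zᵢ/(1+ψ(Kᵢ−1)), yᵢ = Kᵢxᵢ:
  diethyl ether: x = 0.2060, y = 0.6448
  1-propanol: x = 0.1457, y = 0.0699
  toluene: x = 0.6483, y = 0.2852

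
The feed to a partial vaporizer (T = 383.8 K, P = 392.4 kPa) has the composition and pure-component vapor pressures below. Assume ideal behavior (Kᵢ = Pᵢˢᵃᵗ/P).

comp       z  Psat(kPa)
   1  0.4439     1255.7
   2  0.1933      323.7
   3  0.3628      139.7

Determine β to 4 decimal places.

Raoult's law: Kᵢ = Pᵢˢᵃᵗ/P = Pᵢˢᵃᵗ/392.4.
  K_1 = 1255.7/392.4 = 3.200051, K_2 = 323.7/392.4 = 0.824924, K_3 = 139.7/392.4 = 0.356014
Let β = V/F and solve Σ zᵢ(Kᵢ−1)/(1+β(Kᵢ−1)) = 0.
g(0) = ΣzᵢKᵢ − 1 = 0.7091 and g(1) = 1 − Σzᵢ/Kᵢ = -0.3921, so a root lies in (0, 1).
Newton iteration, β⁰ = 0.38:
  β = 0.3800: g = 0.18632, g' = -0.9079 → β = 0.5852
  β = 0.5852: g = 0.01428, g' = -0.8055 → β = 0.6029
Converged at β = 0.6029.

β = 0.6029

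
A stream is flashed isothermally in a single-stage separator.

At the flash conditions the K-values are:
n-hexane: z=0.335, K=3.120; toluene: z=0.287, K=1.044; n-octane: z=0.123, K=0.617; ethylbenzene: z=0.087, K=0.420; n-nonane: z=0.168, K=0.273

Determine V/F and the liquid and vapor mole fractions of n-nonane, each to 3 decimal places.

V/F = 0.554, x_n-nonane = 0.281, y_n-nonane = 0.077

Rachford–Rice: g(V/F) = Σ zᵢ(Kᵢ−1)/(1+V/F(Kᵢ−1)) = 0.
Check two-phase: ΣzᵢKᵢ = 1.503 > 1 and Σzᵢ/Kᵢ = 1.404 > 1, so g(0) = 0.503 > 0 and g(1) = -0.404 < 0.
Newton–Raphson from V/F = 0.3:
  V/F = 0.300: g = 0.1761, g' = -0.774 → V/F = 0.527
  V/F = 0.527: g = 0.0178, g' = -0.659 → V/F = 0.554
Converged at V/F = 0.554.
Compositions from xᵢ = zᵢ/(1+V/F(Kᵢ−1)), yᵢ = Kᵢxᵢ:
  n-hexane: x = 0.154, y = 0.480
  toluene: x = 0.280, y = 0.292
  n-octane: x = 0.156, y = 0.096
  ethylbenzene: x = 0.128, y = 0.054
  n-nonane: x = 0.281, y = 0.077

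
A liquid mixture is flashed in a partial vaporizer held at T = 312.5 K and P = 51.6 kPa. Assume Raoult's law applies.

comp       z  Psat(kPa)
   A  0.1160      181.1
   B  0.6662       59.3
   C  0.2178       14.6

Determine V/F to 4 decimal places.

Raoult's law: Kᵢ = Pᵢˢᵃᵗ/P = Pᵢˢᵃᵗ/51.6.
  K_A = 181.1/51.6 = 3.509690, K_B = 59.3/51.6 = 1.149225, K_C = 14.6/51.6 = 0.282946
Material balance + equilibrium reduce to Σ zᵢ(Kᵢ−1)/(1+V/F(Kᵢ−1)) = 0.
Check two-phase: ΣzᵢKᵢ = 1.2344 > 1 and Σzᵢ/Kᵢ = 1.3825 > 1, so g(0) = 0.2344 > 0 and g(1) = -0.3825 < 0.
Newton iteration, V/F⁰ = 0.5:
  V/F = 0.5000: g = -0.02184, g' = -0.4287 → V/F = 0.4491
  V/F = 0.4491: g = -0.00030, g' = -0.4181 → V/F = 0.4483
Converged at V/F = 0.4483.

V/F = 0.4483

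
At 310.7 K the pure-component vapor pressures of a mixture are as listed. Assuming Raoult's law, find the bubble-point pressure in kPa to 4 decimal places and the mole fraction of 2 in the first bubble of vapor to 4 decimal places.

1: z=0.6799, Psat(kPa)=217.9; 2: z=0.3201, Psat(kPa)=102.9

At the bubble point ψ → 0, so ΣzᵢKᵢ = 1 with Kᵢ = Pᵢˢᵃᵗ/P ⇒ P = ΣzᵢPᵢˢᵃᵗ.
P = 0.6799·217.9 + 0.3201·102.9 = 181.0885 kPa
yᵢ = zᵢPᵢˢᵃᵗ/P ⇒ y_2 = 0.3201·102.9/181.0885 = 0.1819

Pbub = 181.0885 kPa, y_2 = 0.1819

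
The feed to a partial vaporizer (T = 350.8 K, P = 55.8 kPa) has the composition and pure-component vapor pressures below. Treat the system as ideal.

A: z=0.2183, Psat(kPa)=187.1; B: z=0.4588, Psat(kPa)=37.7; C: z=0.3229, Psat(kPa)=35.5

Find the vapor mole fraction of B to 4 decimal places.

y_B = 0.3444

Raoult's law: Kᵢ = Pᵢˢᵃᵗ/P = Pᵢˢᵃᵗ/55.8.
  K_A = 187.1/55.8 = 3.353047, K_B = 37.7/55.8 = 0.675627, K_C = 35.5/55.8 = 0.636201
Newton iteration, β⁰ = 0.5:
  β = 0.5000: g = -0.08522, g' = -0.3878 → β = 0.2802
  β = 0.2802: g = 0.01504, g' = -0.5503 → β = 0.3076
  β = 0.3076: g = 0.00042, g' = -0.5206 → β = 0.3084
Converged at β = 0.3084.
Compositions from xᵢ = zᵢ/(1+β(Kᵢ−1)), yᵢ = Kᵢxᵢ:
  A: x = 0.1265, y = 0.4242
  B: x = 0.5098, y = 0.3444
  C: x = 0.3637, y = 0.2314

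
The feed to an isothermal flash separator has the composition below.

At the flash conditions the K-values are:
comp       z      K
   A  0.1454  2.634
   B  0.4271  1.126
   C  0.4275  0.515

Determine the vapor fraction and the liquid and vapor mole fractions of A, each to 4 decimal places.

ψ = 0.2056, x_A = 0.1088, y_A = 0.2867

Material balance + equilibrium reduce to Σ zᵢ(Kᵢ−1)/(1+ψ(Kᵢ−1)) = 0.
g(0) = ΣzᵢKᵢ − 1 = 0.0841 and g(1) = 1 − Σzᵢ/Kᵢ = -0.2646, so a root lies in (0, 1).
Iterate (Newton) starting at ψ = 0.5:
  ψ = 0.5000: g = -0.09233, g' = -0.2988 → ψ = 0.1910
  ψ = 0.1910: g = 0.00511, g' = -0.3541 → ψ = 0.2055
  ψ = 0.2055: g = 0.00004, g' = -0.3481 → ψ = 0.2056
Converged at ψ = 0.2056.
Compositions from xᵢ = zᵢ/(1+ψ(Kᵢ−1)), yᵢ = Kᵢxᵢ:
  A: x = 0.1088, y = 0.2867
  B: x = 0.4163, y = 0.4688
  C: x = 0.4748, y = 0.2445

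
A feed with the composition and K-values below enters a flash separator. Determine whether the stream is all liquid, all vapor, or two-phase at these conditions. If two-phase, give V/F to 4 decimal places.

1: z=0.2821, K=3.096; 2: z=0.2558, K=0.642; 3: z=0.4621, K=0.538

two-phase, V/F = 0.3199

ΣzᵢKᵢ = 1.2862; Σzᵢ/Kᵢ = 1.3485.
Both exceed 1, so a two-phase solution exists.
Let ψ = V/F and solve Σ zᵢ(Kᵢ−1)/(1+ψ(Kᵢ−1)) = 0.
Newton–Raphson from ψ = 0.35:
  ψ = 0.3500: g = -0.01829, g' = -0.5956 → ψ = 0.3193
  ψ = 0.3193: g = 0.00040, g' = -0.6223 → ψ = 0.3199
Converged at ψ = 0.3199.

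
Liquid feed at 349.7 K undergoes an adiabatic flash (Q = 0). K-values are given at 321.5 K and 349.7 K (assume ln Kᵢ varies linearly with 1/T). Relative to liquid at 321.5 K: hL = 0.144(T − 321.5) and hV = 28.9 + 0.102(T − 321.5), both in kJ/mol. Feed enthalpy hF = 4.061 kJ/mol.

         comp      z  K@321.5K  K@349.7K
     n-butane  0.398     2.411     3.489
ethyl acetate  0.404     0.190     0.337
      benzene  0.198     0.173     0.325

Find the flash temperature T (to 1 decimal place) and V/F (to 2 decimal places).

Adiabatic flash: solve Rachford–Rice at each trial T, then check hF = ψ·hV(T) + (1−ψ)·hL(T).
  T = 321.5 K: K = (2.411, 0.190, 0.173), RR gives ψ = 0.061, H_out = 1.773 kJ/mol
  T = 349.7 K: K = (3.489, 0.337, 0.325), RR gives ψ = 0.355, H_out = 13.896 kJ/mol
  T = 335.6 K: K = (2.923, 0.256, 0.240), RR gives ψ = 0.218, H_out = 8.208 kJ/mol
  T = 328.6 K: K = (2.662, 0.222, 0.205), RR gives ψ = 0.145, H_out = 5.183 kJ/mol
  T = 325.1 K: K = (2.537, 0.206, 0.189), RR gives ψ = 0.106, H_out = 3.557 kJ/mol
  T = 326.9 K: K = (2.601, 0.214, 0.197), RR gives ψ = 0.126, H_out = 4.405 kJ/mol
Linear interpolation between T = 325.1 (H_out = 3.557) and T = 326.9 (H_out = 4.405) on hF = 4.061 gives T ≈ 326.2 K, at which ψ = 0.12.

T = 326.2 K, V/F = 0.12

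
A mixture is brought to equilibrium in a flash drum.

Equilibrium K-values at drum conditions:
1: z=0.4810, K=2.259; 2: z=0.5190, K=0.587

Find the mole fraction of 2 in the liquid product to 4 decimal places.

Let ψ = V/F and solve Σ zᵢ(Kᵢ−1)/(1+ψ(Kᵢ−1)) = 0.
g(0) = ΣzᵢKᵢ − 1 = 0.3912 and g(1) = 1 − Σzᵢ/Kᵢ = -0.0971, so a root lies in (0, 1).
Binary case is linear: z₁(K₁−1)(1+ψ(K₂−1)) + z₂(K₂−1)(1+ψ(K₁−1)) = 0
⇒ ψ = [z₁(K₁−1)+z₂(K₂−1)] / [−(K₁−1)(K₂−1)] = 0.39123/0.51997 = 0.7524
Compositions from xᵢ = zᵢ/(1+ψ(Kᵢ−1)), yᵢ = Kᵢxᵢ:
  1: x = 0.2470, y = 0.5580
  2: x = 0.7530, y = 0.4420

x_2 = 0.7530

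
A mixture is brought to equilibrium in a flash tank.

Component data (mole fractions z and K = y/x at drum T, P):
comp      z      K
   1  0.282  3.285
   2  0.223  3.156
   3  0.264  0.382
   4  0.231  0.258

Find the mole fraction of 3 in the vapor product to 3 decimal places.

y_3 = 0.149

Material balance + equilibrium reduce to Σ zᵢ(Kᵢ−1)/(1+ψ(Kᵢ−1)) = 0.
g(0) = ΣzᵢKᵢ − 1 = 0.791 and g(1) = 1 − Σzᵢ/Kᵢ = -0.743, so a root lies in (0, 1).
Newton–Raphson from ψ = 0.5:
  ψ = 0.500: g = 0.0235, g' = -1.093 → ψ = 0.522
Converged at ψ = 0.522.
Compositions from xᵢ = zᵢ/(1+ψ(Kᵢ−1)), yᵢ = Kᵢxᵢ:
  1: x = 0.129, y = 0.423
  2: x = 0.105, y = 0.331
  3: x = 0.390, y = 0.149
  4: x = 0.377, y = 0.097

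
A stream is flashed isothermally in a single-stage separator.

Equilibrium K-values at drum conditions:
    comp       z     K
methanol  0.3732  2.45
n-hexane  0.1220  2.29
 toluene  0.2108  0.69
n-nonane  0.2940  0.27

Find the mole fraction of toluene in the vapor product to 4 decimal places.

Iterate (Newton) starting at ψ = 0.5:
  ψ = 0.5000: g = -0.00594, g' = -0.7556 → ψ = 0.4921
Converged at ψ = 0.4921.
Compositions from xᵢ = zᵢ/(1+ψ(Kᵢ−1)), yᵢ = Kᵢxᵢ:
  methanol: x = 0.2178, y = 0.5336
  n-hexane: x = 0.0746, y = 0.1709
  toluene: x = 0.2487, y = 0.1716
  n-nonane: x = 0.4588, y = 0.1239

y_toluene = 0.1716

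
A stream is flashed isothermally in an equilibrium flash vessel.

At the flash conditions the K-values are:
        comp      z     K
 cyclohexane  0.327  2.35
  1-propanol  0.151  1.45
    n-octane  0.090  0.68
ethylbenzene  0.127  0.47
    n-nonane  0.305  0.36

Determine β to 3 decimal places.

Newton iteration, β⁰ = 0.6:
  β = 0.600: g = -0.1538, g' = -0.621 → β = 0.352
  β = 0.352: g = -0.0094, g' = -0.570 → β = 0.336
Converged at β = 0.336.

β = 0.336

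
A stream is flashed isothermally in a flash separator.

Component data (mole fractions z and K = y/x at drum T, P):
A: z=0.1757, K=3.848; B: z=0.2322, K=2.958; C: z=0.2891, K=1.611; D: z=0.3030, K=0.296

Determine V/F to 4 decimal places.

V/F = 0.7626

Rachford–Rice: g(V/F) = Σ zᵢ(Kᵢ−1)/(1+V/F(Kᵢ−1)) = 0.
g(0) = ΣzᵢKᵢ − 1 = 0.9184 and g(1) = 1 − Σzᵢ/Kᵢ = -0.3273, so a root lies in (0, 1).
Iterate (Newton) starting at V/F = 0.68:
  V/F = 0.6800: g = 0.08099, g' = -0.9355 → V/F = 0.7666
  V/F = 0.7666: g = -0.00410, g' = -1.0417 → V/F = 0.7626
Converged at V/F = 0.7626.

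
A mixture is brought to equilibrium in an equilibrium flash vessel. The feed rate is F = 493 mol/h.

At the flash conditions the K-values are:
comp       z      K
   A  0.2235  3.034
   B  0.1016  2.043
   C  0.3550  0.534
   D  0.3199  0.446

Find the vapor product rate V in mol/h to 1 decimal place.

Material balance + equilibrium reduce to Σ zᵢ(Kᵢ−1)/(1+ψ(Kᵢ−1)) = 0.
Check two-phase: ΣzᵢKᵢ = 1.2179 > 1 and Σzᵢ/Kᵢ = 1.5055 > 1, so g(0) = 0.2179 > 0 and g(1) = -0.5055 < 0.
Iterate (Newton) starting at ψ = 0.5:
  ψ = 0.5000: g = -0.16578, g' = -0.5939 → ψ = 0.2209
  ψ = 0.2209: g = 0.01347, g' = -0.7365 → ψ = 0.2391
  ψ = 0.2391: g = 0.00018, g' = -0.7174 → ψ = 0.2394
Converged at ψ = 0.2394.
Then V = ψ·F = 0.2394·493 = 118.0 mol/h and L = F − V = 375.0 mol/h.

V = 118.0 mol/h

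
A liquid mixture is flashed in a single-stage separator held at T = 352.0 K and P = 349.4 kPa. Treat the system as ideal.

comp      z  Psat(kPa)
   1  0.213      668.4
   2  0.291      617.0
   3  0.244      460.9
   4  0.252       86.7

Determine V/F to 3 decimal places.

Raoult's law: Kᵢ = Pᵢˢᵃᵗ/P = Pᵢˢᵃᵗ/349.4.
  K_1 = 668.4/349.4 = 1.91299, K_2 = 617.0/349.4 = 1.76588, K_3 = 460.9/349.4 = 1.31912, K_4 = 86.7/349.4 = 0.24814
Rachford–Rice: g(V/F) = Σ zᵢ(Kᵢ−1)/(1+V/F(Kᵢ−1)) = 0.
Check two-phase: ΣzᵢKᵢ = 1.306 > 1 and Σzᵢ/Kᵢ = 1.477 > 1, so g(0) = 0.306 > 0 and g(1) = -0.477 < 0.
Newton iteration, V/F⁰ = 0.68:
  V/F = 0.680: g = -0.0572, g' = -0.755 → V/F = 0.604
  V/F = 0.604: g = -0.0042, g' = -0.649 → V/F = 0.598
Converged at V/F = 0.598.

V/F = 0.598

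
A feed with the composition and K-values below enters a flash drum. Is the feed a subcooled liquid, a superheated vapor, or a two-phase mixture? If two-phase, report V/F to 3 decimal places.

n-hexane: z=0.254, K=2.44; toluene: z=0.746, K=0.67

two-phase, V/F = 0.252

ΣzᵢKᵢ = 1.120; Σzᵢ/Kᵢ = 1.218.
Both exceed 1, so a two-phase solution exists.
Material balance + equilibrium reduce to Σ zᵢ(Kᵢ−1)/(1+ψ(Kᵢ−1)) = 0.
Binary case is linear: z₁(K₁−1)(1+ψ(K₂−1)) + z₂(K₂−1)(1+ψ(K₁−1)) = 0
⇒ ψ = [z₁(K₁−1)+z₂(K₂−1)] / [−(K₁−1)(K₂−1)] = 0.1196/0.4752 = 0.252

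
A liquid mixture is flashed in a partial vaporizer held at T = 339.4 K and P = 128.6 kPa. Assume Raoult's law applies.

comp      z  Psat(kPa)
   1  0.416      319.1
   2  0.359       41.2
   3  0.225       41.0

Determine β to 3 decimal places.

Raoult's law: Kᵢ = Pᵢˢᵃᵗ/P = Pᵢˢᵃᵗ/128.6.
  K_1 = 319.1/128.6 = 2.48134, K_2 = 41.2/128.6 = 0.32037, K_3 = 41.0/128.6 = 0.31882
Let β = V/F and solve Σ zᵢ(Kᵢ−1)/(1+β(Kᵢ−1)) = 0.
Check two-phase: ΣzᵢKᵢ = 1.219 > 1 and Σzᵢ/Kᵢ = 1.994 > 1, so g(0) = 0.219 > 0 and g(1) = -0.994 < 0.
Newton–Raphson from β = 0.48:
  β = 0.480: g = -0.2297, g' = -0.908 → β = 0.227
  β = 0.227: g = -0.0086, g' = -0.889 → β = 0.217
Converged at β = 0.217.

β = 0.217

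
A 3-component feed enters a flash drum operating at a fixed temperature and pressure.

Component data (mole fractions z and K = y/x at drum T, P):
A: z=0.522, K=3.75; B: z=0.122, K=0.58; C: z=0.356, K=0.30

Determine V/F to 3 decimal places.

V/F = 0.639

Material balance + equilibrium reduce to Σ zᵢ(Kᵢ−1)/(1+V/F(Kᵢ−1)) = 0.
Feasibility: ΣzᵢKᵢ = 2.135, Σzᵢ/Kᵢ = 1.536 — both > 1, two phases present.
Iterate (Newton) starting at V/F = 0.5:
  V/F = 0.500: g = 0.1562, g' = -1.147 → V/F = 0.636
  V/F = 0.636: g = 0.0030, g' = -1.129 → V/F = 0.639
Converged at V/F = 0.639.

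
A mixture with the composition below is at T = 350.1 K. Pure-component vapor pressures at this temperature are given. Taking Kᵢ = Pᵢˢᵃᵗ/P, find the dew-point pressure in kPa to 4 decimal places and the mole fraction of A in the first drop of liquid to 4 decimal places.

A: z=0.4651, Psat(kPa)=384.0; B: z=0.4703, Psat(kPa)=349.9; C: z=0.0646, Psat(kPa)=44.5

Pdew = 249.5644 kPa, x_A = 0.3023

At the dew point ψ → 1, so Σzᵢ/Kᵢ = 1 with Kᵢ = Pᵢˢᵃᵗ/P ⇒ 1/P = Σzᵢ/Pᵢˢᵃᵗ.
1/P = 0.4651/384.0 + 0.4703/349.9 + 0.0646/44.5 = 0.0040070 ⇒ P = 249.5644 kPa
xᵢ = zᵢP/Pᵢˢᵃᵗ ⇒ x_A = 0.4651·249.5644/384.0 = 0.3023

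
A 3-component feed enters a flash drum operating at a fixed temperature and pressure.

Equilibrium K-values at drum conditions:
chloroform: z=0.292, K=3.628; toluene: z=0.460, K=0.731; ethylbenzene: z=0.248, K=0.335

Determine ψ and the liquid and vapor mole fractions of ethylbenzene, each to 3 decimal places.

ψ = 0.415, x_ethylbenzene = 0.343, y_ethylbenzene = 0.115

Material balance + equilibrium reduce to Σ zᵢ(Kᵢ−1)/(1+ψ(Kᵢ−1)) = 0.
Check two-phase: ΣzᵢKᵢ = 1.479 > 1 and Σzᵢ/Kᵢ = 1.450 > 1, so g(0) = 0.479 > 0 and g(1) = -0.450 < 0.
Newton iteration, ψ⁰ = 0.45:
  ψ = 0.450: g = -0.0245, g' = -0.690 → ψ = 0.414
  ψ = 0.414: g = 0.0004, g' = -0.713 → ψ = 0.415
Converged at ψ = 0.415.
Compositions from xᵢ = zᵢ/(1+ψ(Kᵢ−1)), yᵢ = Kᵢxᵢ:
  chloroform: x = 0.140, y = 0.507
  toluene: x = 0.518, y = 0.379
  ethylbenzene: x = 0.343, y = 0.115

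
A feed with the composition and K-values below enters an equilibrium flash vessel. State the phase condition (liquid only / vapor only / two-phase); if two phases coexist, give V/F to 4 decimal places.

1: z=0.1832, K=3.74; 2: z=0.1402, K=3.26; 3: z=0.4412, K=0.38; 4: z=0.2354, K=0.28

ΣzᵢKᵢ = 1.3758; Σzᵢ/Kᵢ = 2.0938.
Both exceed 1, so a two-phase solution exists.
Material balance + equilibrium reduce to Σ zᵢ(Kᵢ−1)/(1+ψ(Kᵢ−1)) = 0.
Newton iteration, ψ⁰ = 0.4:
  ψ = 0.4000: g = -0.19590, g' = -1.0512 → ψ = 0.2136
  ψ = 0.2136: g = 0.01469, g' = -1.2686 → ψ = 0.2252
  ψ = 0.2252: g = 0.00015, g' = -1.2434 → ψ = 0.2253
Converged at ψ = 0.2253.

two-phase, V/F = 0.2253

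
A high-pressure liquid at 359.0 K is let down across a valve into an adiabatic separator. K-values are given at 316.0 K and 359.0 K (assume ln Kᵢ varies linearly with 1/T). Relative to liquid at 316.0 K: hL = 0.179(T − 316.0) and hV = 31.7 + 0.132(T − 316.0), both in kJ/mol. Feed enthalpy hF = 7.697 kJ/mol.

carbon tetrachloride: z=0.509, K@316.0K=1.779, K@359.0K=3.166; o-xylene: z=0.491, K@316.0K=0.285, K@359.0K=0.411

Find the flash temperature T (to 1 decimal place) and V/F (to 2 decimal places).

T = 322.0 K, V/F = 0.21

Adiabatic flash: solve Rachford–Rice at each trial T, then check hF = ψ·hV(T) + (1−ψ)·hL(T).
  T = 316.0 K: K = (1.779, 0.285), RR gives ψ = 0.082, H_out = 2.586 kJ/mol
  T = 359.0 K: K = (3.166, 0.411), RR gives ψ = 0.637, H_out = 26.617 kJ/mol
  T = 337.5 K: K = (2.417, 0.346), RR gives ψ = 0.432, H_out = 17.111 kJ/mol
  T = 326.8 K: K = (2.086, 0.315), RR gives ψ = 0.291, H_out = 11.014 kJ/mol
  T = 321.4 K: K = (1.929, 0.300), RR gives ψ = 0.199, H_out = 7.210 kJ/mol
  T = 324.1 K: K = (2.006, 0.308), RR gives ψ = 0.247, H_out = 9.194 kJ/mol
  T = 322.8 K: K = (1.969, 0.304), RR gives ψ = 0.224, H_out = 8.261 kJ/mol
Linear interpolation between T = 321.4 (H_out = 7.210) and T = 322.8 (H_out = 8.261) on hF = 7.697 gives T ≈ 322.0 K, at which ψ = 0.21.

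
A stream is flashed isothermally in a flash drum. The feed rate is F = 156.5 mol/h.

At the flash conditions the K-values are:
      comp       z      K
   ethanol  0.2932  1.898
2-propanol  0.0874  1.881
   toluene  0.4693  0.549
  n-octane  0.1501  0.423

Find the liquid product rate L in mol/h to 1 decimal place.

Material balance + equilibrium reduce to Σ zᵢ(Kᵢ−1)/(1+ψ(Kᵢ−1)) = 0.
g(0) = ΣzᵢKᵢ − 1 = 0.0420 and g(1) = 1 − Σzᵢ/Kᵢ = -0.4106, so a root lies in (0, 1).
Newton–Raphson from ψ = 0.5:
  ψ = 0.5000: g = -0.15984, g' = -0.4032 → ψ = 0.1035
  ψ = 0.1035: g = -0.00266, g' = -0.4165 → ψ = 0.0971
Converged at ψ = 0.0971.
Then V = ψ·F = 0.0971·156.5 = 15.2 mol/h and L = F − V = 141.3 mol/h.

L = 141.3 mol/h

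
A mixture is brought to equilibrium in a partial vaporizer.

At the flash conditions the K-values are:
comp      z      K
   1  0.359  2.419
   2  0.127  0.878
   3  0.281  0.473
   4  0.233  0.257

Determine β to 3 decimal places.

β = 0.217

Let β = V/F and solve Σ zᵢ(Kᵢ−1)/(1+β(Kᵢ−1)) = 0.
Feasibility: ΣzᵢKᵢ = 1.173, Σzᵢ/Kᵢ = 1.794 — both > 1, two phases present.
Newton–Raphson from β = 0.32:
  β = 0.320: g = -0.0710, g' = -0.678 → β = 0.215
  β = 0.215: g = 0.0012, g' = -0.708 → β = 0.217
Converged at β = 0.217.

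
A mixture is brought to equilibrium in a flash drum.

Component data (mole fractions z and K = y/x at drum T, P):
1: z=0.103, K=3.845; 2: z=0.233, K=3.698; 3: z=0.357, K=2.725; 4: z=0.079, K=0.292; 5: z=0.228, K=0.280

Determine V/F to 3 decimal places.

Iterate (Newton) starting at V/F = 0.52:
  V/F = 0.520: g = 0.3535, g' = -1.126 → V/F = 0.834
  V/F = 0.834: g = -0.0147, g' = -1.389 → V/F = 0.823
Converged at V/F = 0.823.

V/F = 0.823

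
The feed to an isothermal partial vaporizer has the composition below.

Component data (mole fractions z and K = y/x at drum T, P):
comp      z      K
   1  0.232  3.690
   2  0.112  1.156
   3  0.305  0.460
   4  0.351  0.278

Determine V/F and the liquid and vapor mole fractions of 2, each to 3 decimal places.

Rachford–Rice: g(V/F) = Σ zᵢ(Kᵢ−1)/(1+V/F(Kᵢ−1)) = 0.
Feasibility: ΣzᵢKᵢ = 1.223, Σzᵢ/Kᵢ = 2.085 — both > 1, two phases present.
Iterate (Newton) starting at V/F = 0.51:
  V/F = 0.510: g = -0.3491, g' = -0.929 → V/F = 0.134
  V/F = 0.134: g = 0.0177, g' = -1.237 → V/F = 0.148
  V/F = 0.148: g = 0.0003, g' = -1.195 → V/F = 0.149
Converged at V/F = 0.149.
Compositions from xᵢ = zᵢ/(1+V/F(Kᵢ−1)), yᵢ = Kᵢxᵢ:
  1: x = 0.166, y = 0.612
  2: x = 0.109, y = 0.127
  3: x = 0.332, y = 0.153
  4: x = 0.393, y = 0.109

V/F = 0.149, x_2 = 0.109, y_2 = 0.127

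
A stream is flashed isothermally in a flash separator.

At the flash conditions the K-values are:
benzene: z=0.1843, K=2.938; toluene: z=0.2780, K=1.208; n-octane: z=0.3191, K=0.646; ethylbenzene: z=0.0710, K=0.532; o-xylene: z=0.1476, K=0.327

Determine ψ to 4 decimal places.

ψ = 0.2803

Rachford–Rice: g(ψ) = Σ zᵢ(Kᵢ−1)/(1+ψ(Kᵢ−1)) = 0.
g(0) = ΣzᵢKᵢ − 1 = 0.1695 and g(1) = 1 − Σzᵢ/Kᵢ = -0.3717, so a root lies in (0, 1).
Newton iteration, ψ⁰ = 0.53:
  ψ = 0.5300: g = -0.10937, g' = -0.4278 → ψ = 0.2744
  ψ = 0.2744: g = 0.00282, g' = -0.4759 → ψ = 0.2803
Converged at ψ = 0.2803.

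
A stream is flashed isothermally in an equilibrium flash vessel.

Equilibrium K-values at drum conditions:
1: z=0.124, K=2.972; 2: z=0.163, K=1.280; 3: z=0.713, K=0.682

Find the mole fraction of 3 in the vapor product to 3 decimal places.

y_3 = 0.508

Material balance + equilibrium reduce to Σ zᵢ(Kᵢ−1)/(1+β(Kᵢ−1)) = 0.
Feasibility: ΣzᵢKᵢ = 1.063, Σzᵢ/Kᵢ = 1.215 — both > 1, two phases present.
Iterate (Newton) starting at β = 0.5:
  β = 0.500: g = -0.1064, g' = -0.234 → β = 0.045
  β = 0.045: g = 0.0395, g' = -0.493 → β = 0.125
  β = 0.125: g = 0.0040, g' = -0.400 → β = 0.135
Converged at β = 0.135.
Compositions from xᵢ = zᵢ/(1+β(Kᵢ−1)), yᵢ = Kᵢxᵢ:
  1: x = 0.098, y = 0.291
  2: x = 0.157, y = 0.201
  3: x = 0.745, y = 0.508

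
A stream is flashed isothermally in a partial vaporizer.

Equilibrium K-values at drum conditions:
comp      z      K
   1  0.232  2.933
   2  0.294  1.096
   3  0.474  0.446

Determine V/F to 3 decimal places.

Rachford–Rice: g(V/F) = Σ zᵢ(Kᵢ−1)/(1+V/F(Kᵢ−1)) = 0.
Check two-phase: ΣzᵢKᵢ = 1.214 > 1 and Σzᵢ/Kᵢ = 1.410 > 1, so g(0) = 0.214 > 0 and g(1) = -0.410 < 0.
Newton iteration, V/F⁰ = 0.5:
  V/F = 0.500: g = -0.1082, g' = -0.505 → V/F = 0.286
  V/F = 0.286: g = 0.0044, g' = -0.568 → V/F = 0.293
Converged at V/F = 0.293.

V/F = 0.293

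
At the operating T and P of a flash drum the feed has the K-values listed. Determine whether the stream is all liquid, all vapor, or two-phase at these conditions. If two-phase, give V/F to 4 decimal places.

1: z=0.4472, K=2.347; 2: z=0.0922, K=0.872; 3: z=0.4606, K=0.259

ΣzᵢKᵢ = 1.2493; Σzᵢ/Kᵢ = 2.0747.
Both exceed 1, so a two-phase solution exists.
Material balance + equilibrium reduce to Σ zᵢ(Kᵢ−1)/(1+ψ(Kᵢ−1)) = 0.
Newton iteration, ψ⁰ = 0.5:
  ψ = 0.5000: g = -0.19484, g' = -0.9297 → ψ = 0.2904
  ψ = 0.2904: g = -0.01416, g' = -0.8315 → ψ = 0.2734
Converged at ψ = 0.2734.

two-phase, V/F = 0.2734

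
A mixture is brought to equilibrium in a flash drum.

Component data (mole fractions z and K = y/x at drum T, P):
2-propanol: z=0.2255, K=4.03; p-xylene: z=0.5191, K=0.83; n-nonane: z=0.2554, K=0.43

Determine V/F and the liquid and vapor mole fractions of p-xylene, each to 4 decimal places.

V/F = 0.4458, x_p-xylene = 0.5617, y_p-xylene = 0.4662

Rachford–Rice: g(V/F) = Σ zᵢ(Kᵢ−1)/(1+V/F(Kᵢ−1)) = 0.
Check two-phase: ΣzᵢKᵢ = 1.4494 > 1 and Σzᵢ/Kᵢ = 1.2753 > 1, so g(0) = 0.4494 > 0 and g(1) = -0.2753 < 0.
Newton iteration, V/F⁰ = 0.5:
  V/F = 0.5000: g = -0.02837, g' = -0.5075 → V/F = 0.4441
  V/F = 0.4441: g = 0.00092, g' = -0.5426 → V/F = 0.4458
Converged at V/F = 0.4458.
Compositions from xᵢ = zᵢ/(1+V/F(Kᵢ−1)), yᵢ = Kᵢxᵢ:
  2-propanol: x = 0.0959, y = 0.3866
  p-xylene: x = 0.5617, y = 0.4662
  n-nonane: x = 0.3424, y = 0.1472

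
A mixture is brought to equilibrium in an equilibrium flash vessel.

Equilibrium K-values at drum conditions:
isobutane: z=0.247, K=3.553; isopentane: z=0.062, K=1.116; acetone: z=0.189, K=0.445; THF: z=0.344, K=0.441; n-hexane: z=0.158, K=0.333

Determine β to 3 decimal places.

β = 0.170

Let β = V/F and solve Σ zᵢ(Kᵢ−1)/(1+β(Kᵢ−1)) = 0.
Check two-phase: ΣzᵢKᵢ = 1.235 > 1 and Σzᵢ/Kᵢ = 1.804 > 1, so g(0) = 0.235 > 0 and g(1) = -0.804 < 0.
Newton–Raphson from β = 0.32:
  β = 0.320: g = -0.1417, g' = -0.848 → β = 0.153
  β = 0.153: g = 0.0185, g' = -1.119 → β = 0.169
  β = 0.169: g = 0.0004, g' = -1.077 → β = 0.170
Converged at β = 0.170.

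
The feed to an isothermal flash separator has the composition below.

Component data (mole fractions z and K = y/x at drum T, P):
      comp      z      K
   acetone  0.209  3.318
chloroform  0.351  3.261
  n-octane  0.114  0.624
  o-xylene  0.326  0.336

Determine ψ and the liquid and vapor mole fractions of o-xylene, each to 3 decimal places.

Rachford–Rice: g(ψ) = Σ zᵢ(Kᵢ−1)/(1+ψ(Kᵢ−1)) = 0.
Check two-phase: ΣzᵢKᵢ = 2.019 > 1 and Σzᵢ/Kᵢ = 1.324 > 1, so g(0) = 1.019 > 0 and g(1) = -0.324 < 0.
Iterate (Newton) starting at ψ = 0.5:
  ψ = 0.500: g = 0.2201, g' = -0.983 → ψ = 0.724
  ψ = 0.724: g = 0.0062, g' = -0.978 → ψ = 0.730
Converged at ψ = 0.730.
Compositions from xᵢ = zᵢ/(1+ψ(Kᵢ−1)), yᵢ = Kᵢxᵢ:
  acetone: x = 0.078, y = 0.258
  chloroform: x = 0.132, y = 0.432
  n-octane: x = 0.157, y = 0.098
  o-xylene: x = 0.633, y = 0.213

ψ = 0.730, x_o-xylene = 0.633, y_o-xylene = 0.213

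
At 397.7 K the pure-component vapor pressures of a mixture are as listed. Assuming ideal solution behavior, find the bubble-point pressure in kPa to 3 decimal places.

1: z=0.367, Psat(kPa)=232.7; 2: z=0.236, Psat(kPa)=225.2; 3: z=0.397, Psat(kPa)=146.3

At the bubble point ψ → 0, so ΣzᵢKᵢ = 1 with Kᵢ = Pᵢˢᵃᵗ/P ⇒ P = ΣzᵢPᵢˢᵃᵗ.
P = 0.367·232.7 + 0.236·225.2 + 0.397·146.3 = 196.629 kPa

Pbub = 196.629 kPa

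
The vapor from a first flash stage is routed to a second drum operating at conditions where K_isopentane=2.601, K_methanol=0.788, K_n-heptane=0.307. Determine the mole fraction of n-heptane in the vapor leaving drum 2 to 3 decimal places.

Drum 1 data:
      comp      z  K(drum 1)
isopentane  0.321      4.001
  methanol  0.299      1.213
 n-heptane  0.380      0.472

Drum 1:
Rachford–Rice: g(ψ₁) = Σ zᵢ(Kᵢ−1)/(1+ψ₁(Kᵢ−1)) = 0.
Feasibility: ΣzᵢKᵢ = 1.826, Σzᵢ/Kᵢ = 1.132 — both > 1, two phases present.
Newton–Raphson from ψ₁ = 0.5:
  ψ₁ = 0.500: g = 0.1702, g' = -0.669 → ψ₁ = 0.754
  ψ₁ = 0.754: g = 0.0165, g' = -0.574 → ψ₁ = 0.783
Converged at ψ₁ = 0.783.
Drum-1 compositions:
  isopentane: x = 0.096, y = 0.383
  methanol: x = 0.256, y = 0.311
  n-heptane: x = 0.648, y = 0.306
Drum-2 feed = drum-1 vapor: z₂ = (0.3833, 0.3108, 0.3058).
Drum 2:
Material balance + equilibrium reduce to Σ zᵢ(Kᵢ−1)/(1+ψ₂(Kᵢ−1)) = 0.
Feasibility: ΣzᵢKᵢ = 1.336, Σzᵢ/Kᵢ = 1.538 — both > 1, two phases present.
Iterate (Newton) starting at ψ₂ = 0.5:
  ψ₂ = 0.500: g = -0.0572, g' = -0.664 → ψ₂ = 0.414
  ψ₂ = 0.414: g = -0.0003, g' = -0.661 → ψ₂ = 0.413
Converged at ψ₂ = 0.413.
  isopentane: x = 0.231, y = 0.600
  methanol: x = 0.341, y = 0.268
  n-heptane: x = 0.429, y = 0.132

y_n-heptane (drum 2) = 0.132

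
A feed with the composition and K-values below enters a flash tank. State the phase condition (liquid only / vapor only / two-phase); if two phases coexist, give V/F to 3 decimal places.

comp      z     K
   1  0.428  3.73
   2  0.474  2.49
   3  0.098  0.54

ΣzᵢKᵢ = 2.830; Σzᵢ/Kᵢ = 0.487.
Since Σzᵢ/Kᵢ < 1 the mixture is above its dew point — single vapor phase.

vapor only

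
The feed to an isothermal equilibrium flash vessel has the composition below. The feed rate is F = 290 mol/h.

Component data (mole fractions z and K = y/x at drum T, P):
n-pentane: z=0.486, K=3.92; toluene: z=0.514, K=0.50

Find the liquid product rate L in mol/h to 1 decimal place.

L = 59.2 mol/h

Rachford–Rice: g(β) = Σ zᵢ(Kᵢ−1)/(1+β(Kᵢ−1)) = 0.
g(0) = ΣzᵢKᵢ − 1 = 1.162 and g(1) = 1 − Σzᵢ/Kᵢ = -0.152, so a root lies in (0, 1).
Binary case is linear: z₁(K₁−1)(1+β(K₂−1)) + z₂(K₂−1)(1+β(K₁−1)) = 0
⇒ β = [z₁(K₁−1)+z₂(K₂−1)] / [−(K₁−1)(K₂−1)] = 1.1621/1.4600 = 0.796
Then V = β·F = 0.7960·290 = 230.8 mol/h and L = F − V = 59.2 mol/h.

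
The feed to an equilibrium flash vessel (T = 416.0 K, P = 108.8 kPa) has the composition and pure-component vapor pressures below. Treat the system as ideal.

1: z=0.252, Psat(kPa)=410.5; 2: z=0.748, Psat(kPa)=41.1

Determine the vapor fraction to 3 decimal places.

Raoult's law: Kᵢ = Pᵢˢᵃᵗ/P = Pᵢˢᵃᵗ/108.8.
  K_1 = 410.5/108.8 = 3.77298, K_2 = 41.1/108.8 = 0.37776
Binary case is linear: z₁(K₁−1)(1+ψ(K₂−1)) + z₂(K₂−1)(1+ψ(K₁−1)) = 0
⇒ ψ = [z₁(K₁−1)+z₂(K₂−1)] / [−(K₁−1)(K₂−1)] = 0.2334/1.7255 = 0.135

ψ = 0.135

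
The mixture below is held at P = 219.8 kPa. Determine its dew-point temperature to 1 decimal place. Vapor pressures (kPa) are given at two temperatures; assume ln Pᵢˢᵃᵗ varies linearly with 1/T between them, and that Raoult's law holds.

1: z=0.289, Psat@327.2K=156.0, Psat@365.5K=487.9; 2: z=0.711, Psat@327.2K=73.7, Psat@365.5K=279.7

Dew-point temperature: Σzᵢ·P/Pᵢˢᵃᵗ(T) = 1. Interpolate ln Pᵢˢᵃᵗ = aᵢ + bᵢ/T.
  T = 327.2 K: ΣzᵢP/Pᵢˢᵃᵗ = 2.5277
  T = 365.5 K: ΣzᵢP/Pᵢˢᵃᵗ = 0.6889
  T = 346.4 K: ΣzᵢP/Pᵢˢᵃᵗ = 1.2700
  T = 355.9 K: ΣzᵢP/Pᵢˢᵃᵗ = 0.9291
  T = 351.1 K: ΣzᵢP/Pᵢˢᵃᵗ = 1.0857
  T = 353.5 K: ΣzᵢP/Pᵢˢᵃᵗ = 1.0038
Interpolating between 353.5 K and 355.9 K gives T ≈ 353.6 K.

T = 353.6 K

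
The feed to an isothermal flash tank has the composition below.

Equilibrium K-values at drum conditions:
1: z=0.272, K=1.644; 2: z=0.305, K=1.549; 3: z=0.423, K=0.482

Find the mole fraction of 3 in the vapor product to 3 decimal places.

y_3 = 0.257

Iterate (Newton) starting at ψ = 0.5:
  ψ = 0.500: g = -0.0318, g' = -0.328 → ψ = 0.403
  ψ = 0.403: g = -0.0007, g' = -0.314 → ψ = 0.401
Converged at ψ = 0.401.
Compositions from xᵢ = zᵢ/(1+ψ(Kᵢ−1)), yᵢ = Kᵢxᵢ:
  1: x = 0.216, y = 0.355
  2: x = 0.250, y = 0.387
  3: x = 0.534, y = 0.257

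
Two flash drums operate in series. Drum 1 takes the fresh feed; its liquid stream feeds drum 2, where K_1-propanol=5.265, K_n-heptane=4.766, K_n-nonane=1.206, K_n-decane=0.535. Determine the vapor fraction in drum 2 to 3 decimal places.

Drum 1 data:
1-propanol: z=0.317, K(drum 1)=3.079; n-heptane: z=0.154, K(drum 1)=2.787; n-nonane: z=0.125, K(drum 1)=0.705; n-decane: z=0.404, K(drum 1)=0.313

Drum 1:
Newton iteration, ψ₁⁰ = 0.5:
  ψ₁ = 0.500: g = 0.0025, g' = -0.924 → ψ₁ = 0.503
Converged at ψ₁ = 0.503.
Drum-1 compositions:
  1-propanol: x = 0.155, y = 0.477
  n-heptane: x = 0.081, y = 0.226
  n-nonane: x = 0.147, y = 0.103
  n-decane: x = 0.617, y = 0.193
Drum-2 feed = drum-1 liquid: z₂ = (0.1550, 0.0811, 0.1468, 0.6171).
Drum 2:
Newton iteration, ψ₂⁰ = 0.42:
  ψ₂ = 0.420: g = 0.0264, g' = -0.746 → ψ₂ = 0.455
  ψ₂ = 0.455: g = 0.0008, g' = -0.702 → ψ₂ = 0.457
Converged at ψ₂ = 0.457.
  1-propanol: x = 0.053, y = 0.277
  n-heptane: x = 0.030, y = 0.142
  n-nonane: x = 0.134, y = 0.162
  n-decane: x = 0.783, y = 0.419

V/F (drum 2) = 0.457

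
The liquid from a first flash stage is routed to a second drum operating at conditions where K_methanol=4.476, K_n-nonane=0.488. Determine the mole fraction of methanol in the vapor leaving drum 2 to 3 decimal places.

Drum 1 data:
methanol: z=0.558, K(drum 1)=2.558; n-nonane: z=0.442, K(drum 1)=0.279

y_methanol (drum 2) = 0.575

Drum 1:
Newton–Raphson from ψ₁ = 0.65:
  ψ₁ = 0.650: g = -0.1678, g' = -1.148 → ψ₁ = 0.504
  ψ₁ = 0.504: g = -0.0135, g' = -0.992 → ψ₁ = 0.490
Converged at ψ₁ = 0.490.
Drum-1 compositions:
  methanol: x = 0.316, y = 0.809
  n-nonane: x = 0.684, y = 0.191
Drum-2 feed = drum-1 liquid: z₂ = (0.3164, 0.6836).
Drum 2:
Rachford–Rice: g(ψ₂) = Σ zᵢ(Kᵢ−1)/(1+ψ₂(Kᵢ−1)) = 0.
Feasibility: ΣzᵢKᵢ = 1.750, Σzᵢ/Kᵢ = 1.472 — both > 1, two phases present.
Iterate (Newton) starting at ψ₂ = 0.5:
  ψ₂ = 0.500: g = -0.0688, g' = -0.834 → ψ₂ = 0.417
  ψ₂ = 0.417: g = 0.0035, g' = -0.926 → ψ₂ = 0.421
Converged at ψ₂ = 0.421.
  methanol: x = 0.128, y = 0.575
  n-nonane: x = 0.872, y = 0.425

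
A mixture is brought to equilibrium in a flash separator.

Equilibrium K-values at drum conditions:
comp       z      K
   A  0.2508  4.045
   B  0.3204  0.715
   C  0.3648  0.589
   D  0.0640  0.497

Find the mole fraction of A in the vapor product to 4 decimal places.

Material balance + equilibrium reduce to Σ zᵢ(Kᵢ−1)/(1+ψ(Kᵢ−1)) = 0.
Feasibility: ΣzᵢKᵢ = 1.4902, Σzᵢ/Kᵢ = 1.2582 — both > 1, two phases present.
Newton iteration, ψ⁰ = 0.34:
  ψ = 0.3400: g = 0.06099, g' = -0.7001 → ψ = 0.4271
  ψ = 0.4271: g = 0.00513, g' = -0.5900 → ψ = 0.4358
  ψ = 0.4358: g = 0.00004, g' = -0.5814 → ψ = 0.4359
Converged at ψ = 0.4359.
Compositions from xᵢ = zᵢ/(1+ψ(Kᵢ−1)), yᵢ = Kᵢxᵢ:
  A: x = 0.1078, y = 0.4359
  B: x = 0.3658, y = 0.2616
  C: x = 0.4444, y = 0.2618
  D: x = 0.0820, y = 0.0407

y_A = 0.4359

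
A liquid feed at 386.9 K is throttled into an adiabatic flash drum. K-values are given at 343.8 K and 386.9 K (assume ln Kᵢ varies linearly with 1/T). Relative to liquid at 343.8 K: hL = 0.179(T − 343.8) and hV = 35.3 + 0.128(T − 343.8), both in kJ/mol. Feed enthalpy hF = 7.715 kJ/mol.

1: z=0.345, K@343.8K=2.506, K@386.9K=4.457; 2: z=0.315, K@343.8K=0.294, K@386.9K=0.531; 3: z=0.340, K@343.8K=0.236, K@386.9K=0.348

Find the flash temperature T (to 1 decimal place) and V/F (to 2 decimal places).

T = 355.3 K, V/F = 0.16

Adiabatic flash: solve Rachford–Rice at each trial T, then check hF = ψ·hV(T) + (1−ψ)·hL(T).
  T = 343.8 K: K = (2.506, 0.294, 0.236), RR gives ψ = 0.034, H_out = 1.191 kJ/mol
  T = 386.9 K: K = (4.457, 0.531, 0.348), RR gives ψ = 0.417, H_out = 21.530 kJ/mol
  T = 365.4 K: K = (3.402, 0.402, 0.290), RR gives ψ = 0.252, H_out = 12.499 kJ/mol
  T = 354.6 K: K = (2.933, 0.346, 0.262), RR gives ψ = 0.156, H_out = 7.338 kJ/mol
  T = 360.0 K: K = (3.162, 0.373, 0.276), RR gives ψ = 0.206, H_out = 10.006 kJ/mol
  T = 357.3 K: K = (3.046, 0.359, 0.269), RR gives ψ = 0.181, H_out = 8.698 kJ/mol
  T = 356.0 K: K = (2.992, 0.353, 0.266), RR gives ψ = 0.169, H_out = 8.050 kJ/mol
Linear interpolation between T = 354.6 (H_out = 7.338) and T = 356.0 (H_out = 8.050) on hF = 7.715 gives T ≈ 355.3 K, at which ψ = 0.16.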